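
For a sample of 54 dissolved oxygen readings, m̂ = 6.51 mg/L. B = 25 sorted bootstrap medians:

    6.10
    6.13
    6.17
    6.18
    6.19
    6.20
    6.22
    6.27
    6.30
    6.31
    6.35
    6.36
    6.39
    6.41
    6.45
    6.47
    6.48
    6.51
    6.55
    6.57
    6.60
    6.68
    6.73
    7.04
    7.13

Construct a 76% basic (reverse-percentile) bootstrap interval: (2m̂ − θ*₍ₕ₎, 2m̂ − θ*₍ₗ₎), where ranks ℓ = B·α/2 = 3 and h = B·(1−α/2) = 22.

(6.34, 6.85)

Percentile endpoints at ranks 3 and 22: θ*₍3₎ = 6.17, θ*₍22₎ = 6.68.
Basic interval reflects these around m̂:
  lower = 2 × 6.51 − 6.68 = 6.34
  upper = 2 × 6.51 − 6.17 = 6.85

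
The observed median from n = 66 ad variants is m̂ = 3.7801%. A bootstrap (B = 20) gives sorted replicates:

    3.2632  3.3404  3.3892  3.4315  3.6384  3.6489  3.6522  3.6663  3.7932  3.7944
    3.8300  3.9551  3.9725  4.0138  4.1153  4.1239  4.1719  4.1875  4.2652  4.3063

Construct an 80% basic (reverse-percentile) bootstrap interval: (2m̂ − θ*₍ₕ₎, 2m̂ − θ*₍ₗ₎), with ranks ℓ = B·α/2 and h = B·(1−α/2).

(3.3727, 4.2198)

Percentile endpoints at ranks 2 and 18: θ*₍2₎ = 3.3404, θ*₍18₎ = 4.1875.
Basic interval reflects these around m̂:
  lower = 2 × 3.7801 − 4.1875 = 3.3727
  upper = 2 × 3.7801 − 3.3404 = 4.2198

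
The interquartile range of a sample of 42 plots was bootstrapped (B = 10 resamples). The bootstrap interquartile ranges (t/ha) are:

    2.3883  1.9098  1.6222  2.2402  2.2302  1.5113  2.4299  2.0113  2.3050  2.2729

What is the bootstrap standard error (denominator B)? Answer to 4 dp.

SE* = 0.3031

Bootstrap SE is the standard deviation of the 10 replicate interquartile ranges.
Mean of replicates: (2.3883 + 1.9098 + 1.6222 + 2.2402 + 2.2302 + 1.5113 + 2.4299 + 2.0113 + 2.3050 + 2.2729) / 10 = 20.92110 / 10 = 2.09211
Sum of squared deviations: (+0.29619)² + (−0.18231)² + (−0.46991)² + (+0.14809)² + (+0.13809)² + (−0.58081)² + (+0.33779)² + (−0.08081)² + (+0.21289)² + (+0.18079)² = 0.91876
Variance = 0.91876 / 10 = 0.09188
SE* = √0.09188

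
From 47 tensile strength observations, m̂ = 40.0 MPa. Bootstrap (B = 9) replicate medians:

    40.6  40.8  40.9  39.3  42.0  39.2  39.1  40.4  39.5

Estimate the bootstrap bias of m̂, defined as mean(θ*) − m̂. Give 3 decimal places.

bias = +0.200

mean(θ*) = (40.6 + 40.8 + 40.9 + 39.3 + 42.0 + 39.2 + 39.1 + 40.4 + 39.5) / 9 = 40.2000
bias = 40.2000 − 40.0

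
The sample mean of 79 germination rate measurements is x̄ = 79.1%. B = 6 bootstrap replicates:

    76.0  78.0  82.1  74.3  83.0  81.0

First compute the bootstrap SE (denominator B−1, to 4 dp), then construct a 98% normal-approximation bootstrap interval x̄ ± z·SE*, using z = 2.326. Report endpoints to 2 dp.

(70.93, 87.27)

Mean of replicates = 79.0667; sum of squared deviations = 61.6733; SE* = √(61.6733/5) = 3.5121
Margin = 2.326 × 3.5121 = 8.169
Interval: 79.1 ± 8.169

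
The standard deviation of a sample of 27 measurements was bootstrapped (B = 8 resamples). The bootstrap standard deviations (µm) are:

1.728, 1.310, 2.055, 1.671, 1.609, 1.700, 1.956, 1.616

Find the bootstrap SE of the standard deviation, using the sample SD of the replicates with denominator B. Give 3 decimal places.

Bootstrap SE is the standard deviation of the 8 replicate standard deviations.
Mean of replicates: (1.728 + 1.310 + 2.055 + 1.671 + 1.609 + 1.700 + 1.956 + 1.616) / 8 = 13.6450 / 8 = 1.7056
Sum of squared deviations: (+0.0224)² + (−0.3956)² + (+0.3494)² + (−0.0346)² + (−0.0966)² + (−0.0056)² + (+0.2504)² + (−0.0896)² = 0.3604
Variance = 0.3604 / 8 = 0.0450
SE* = √0.0450

SE* = 0.212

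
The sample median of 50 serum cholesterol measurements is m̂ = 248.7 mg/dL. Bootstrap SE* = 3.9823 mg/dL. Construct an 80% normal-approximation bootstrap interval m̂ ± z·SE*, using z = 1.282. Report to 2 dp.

(243.59, 253.81)

Margin = 1.282 × 3.9823 = 5.105
Interval: 248.7 ± 5.105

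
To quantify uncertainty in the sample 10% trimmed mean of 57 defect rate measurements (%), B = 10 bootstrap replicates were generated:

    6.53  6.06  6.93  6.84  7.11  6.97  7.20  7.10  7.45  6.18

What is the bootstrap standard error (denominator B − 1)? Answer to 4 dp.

Bootstrap SE is the standard deviation of the 10 replicate 10% trimmed means.
Mean of replicates: (6.53 + 6.06 + 6.93 + 6.84 + 7.11 + 6.97 + 7.20 + 7.10 + 7.45 + 6.18) / 10 = 68.37000 / 10 = 6.83700
Sum of squared deviations: (−0.30700)² + (−0.77700)² + (+0.09300)² + (+0.00300)² + (+0.27300)² + (+0.13300)² + (+0.36300)² + (+0.26300)² + (+0.61300)² + (−0.65700)² = 1.80721
Variance = 1.80721 / 9 = 0.20080
SE* = √0.20080

SE* = 0.4481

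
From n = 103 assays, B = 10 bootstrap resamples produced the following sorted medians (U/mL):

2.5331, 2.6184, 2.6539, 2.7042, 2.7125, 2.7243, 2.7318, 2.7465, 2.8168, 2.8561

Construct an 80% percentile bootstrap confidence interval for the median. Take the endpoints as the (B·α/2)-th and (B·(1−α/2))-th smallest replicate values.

α = 0.20; lower rank = 10 × 0.100 = 1; upper rank = 10 × 0.900 = 9.
The 1st smallest replicate is 2.5331; the 9th is 2.8168.

(2.5331, 2.8168)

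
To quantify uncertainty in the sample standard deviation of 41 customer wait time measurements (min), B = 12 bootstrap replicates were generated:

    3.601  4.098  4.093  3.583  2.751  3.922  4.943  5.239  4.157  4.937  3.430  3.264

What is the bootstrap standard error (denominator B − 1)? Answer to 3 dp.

SE* = 0.745

Bootstrap SE is the standard deviation of the 12 replicate standard deviations.
Mean of replicates: (3.601 + 4.098 + 4.093 + 3.583 + 2.751 + 3.922 + 4.943 + 5.239 + 4.157 + 4.937 + 3.430 + 3.264) / 12 = 48.0180 / 12 = 4.0015
Sum of squared deviations: (−0.4005)² + (+0.0965)² + (+0.0915)² + (−0.4185)² + (−1.2505)² + (−0.0795)² + (+0.9415)² + (+1.2375)² + (+0.1555)² + (+0.9355)² + (−0.5715)² + (−0.7375)² = 6.1110
Variance = 6.1110 / 11 = 0.5555
SE* = √0.5555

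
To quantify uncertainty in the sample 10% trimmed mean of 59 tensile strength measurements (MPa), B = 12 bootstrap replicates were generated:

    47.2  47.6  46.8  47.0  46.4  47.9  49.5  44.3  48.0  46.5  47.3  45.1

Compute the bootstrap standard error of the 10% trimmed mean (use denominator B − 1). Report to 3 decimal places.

SE* = 1.351

Bootstrap SE is the standard deviation of the 12 replicate 10% trimmed means.
Mean of replicates: (47.2 + 47.6 + 46.8 + 47.0 + 46.4 + 47.9 + 49.5 + 44.3 + 48.0 + 46.5 + 47.3 + 45.1) / 12 = 563.6000 / 12 = 46.9667
Sum of squared deviations: (+0.2333)² + (+0.6333)² + (−0.1667)² + (+0.0333)² + (−0.5667)² + (+0.9333)² + (+2.5333)² + (−2.6667)² + (+1.0333)² + (−0.4667)² + (+0.3333)² + (−1.8667)² = 20.0867
Variance = 20.0867 / 11 = 1.8261
SE* = √1.8261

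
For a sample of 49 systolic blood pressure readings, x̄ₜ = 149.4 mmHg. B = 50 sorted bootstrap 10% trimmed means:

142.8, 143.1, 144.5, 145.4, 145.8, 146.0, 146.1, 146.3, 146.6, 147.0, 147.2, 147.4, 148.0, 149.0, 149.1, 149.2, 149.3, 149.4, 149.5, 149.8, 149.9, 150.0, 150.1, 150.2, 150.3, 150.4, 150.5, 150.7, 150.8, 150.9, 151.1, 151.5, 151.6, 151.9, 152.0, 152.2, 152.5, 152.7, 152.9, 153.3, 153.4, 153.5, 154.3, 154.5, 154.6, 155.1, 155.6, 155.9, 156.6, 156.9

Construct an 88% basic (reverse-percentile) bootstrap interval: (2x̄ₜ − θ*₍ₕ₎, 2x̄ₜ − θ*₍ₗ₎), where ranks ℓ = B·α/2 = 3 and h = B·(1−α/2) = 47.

(143.2, 154.3)

Percentile endpoints at ranks 3 and 47: θ*₍3₎ = 144.5, θ*₍47₎ = 155.6.
Basic interval reflects these around x̄ₜ:
  lower = 2 × 149.4 − 155.6 = 143.2
  upper = 2 × 149.4 − 144.5 = 154.3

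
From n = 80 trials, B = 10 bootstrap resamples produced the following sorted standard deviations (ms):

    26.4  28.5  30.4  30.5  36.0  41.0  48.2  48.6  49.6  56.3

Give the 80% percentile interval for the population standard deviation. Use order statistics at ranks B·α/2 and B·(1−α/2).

(26.4, 49.6)

α = 0.20; lower rank = 10 × 0.100 = 1; upper rank = 10 × 0.900 = 9.
The 1st smallest replicate is 26.4; the 9th is 49.6.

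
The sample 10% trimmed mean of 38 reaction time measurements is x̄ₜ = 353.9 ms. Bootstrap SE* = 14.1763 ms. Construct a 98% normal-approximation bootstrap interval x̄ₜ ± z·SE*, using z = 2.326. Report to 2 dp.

Margin = 2.326 × 14.1763 = 32.974
Interval: 353.9 ± 32.974

(320.93, 386.87)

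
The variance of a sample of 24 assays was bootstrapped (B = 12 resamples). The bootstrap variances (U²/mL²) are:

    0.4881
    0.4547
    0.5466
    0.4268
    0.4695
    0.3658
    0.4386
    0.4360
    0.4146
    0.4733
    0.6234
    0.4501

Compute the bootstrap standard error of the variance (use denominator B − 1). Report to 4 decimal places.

Bootstrap SE is the standard deviation of the 12 replicate variances.
Mean of replicates: (0.4881 + 0.4547 + 0.5466 + 0.4268 + 0.4695 + 0.3658 + 0.4386 + 0.4360 + 0.4146 + 0.4733 + 0.6234 + 0.4501) / 12 = 5.58750 / 12 = 0.46563
Sum of squared deviations: (+0.02247)² + (−0.01093)² + (+0.08097)² + (−0.03882)² + (+0.00387)² + (−0.09982)² + (−0.02703)² + (−0.02963)² + (−0.05102)² + (+0.00767)² + (+0.15777)² + (−0.01553)² = 0.04807
Variance = 0.04807 / 11 = 0.00437
SE* = √0.00437

SE* = 0.0661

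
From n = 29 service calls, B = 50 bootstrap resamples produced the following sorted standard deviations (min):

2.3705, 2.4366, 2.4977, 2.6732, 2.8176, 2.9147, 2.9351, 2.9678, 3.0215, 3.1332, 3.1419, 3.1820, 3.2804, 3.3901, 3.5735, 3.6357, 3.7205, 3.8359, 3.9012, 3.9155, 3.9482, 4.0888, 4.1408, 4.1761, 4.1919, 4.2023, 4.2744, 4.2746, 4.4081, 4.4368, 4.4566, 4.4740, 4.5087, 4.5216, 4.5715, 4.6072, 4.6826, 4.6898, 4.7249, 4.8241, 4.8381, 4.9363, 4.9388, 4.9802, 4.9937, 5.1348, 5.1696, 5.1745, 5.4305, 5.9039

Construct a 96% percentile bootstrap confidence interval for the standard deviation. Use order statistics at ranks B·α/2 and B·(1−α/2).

(2.3705, 5.4305)

α = 0.04; lower rank = 50 × 0.020 = 1; upper rank = 50 × 0.980 = 49.
The 1st smallest replicate is 2.3705; the 49th is 5.4305.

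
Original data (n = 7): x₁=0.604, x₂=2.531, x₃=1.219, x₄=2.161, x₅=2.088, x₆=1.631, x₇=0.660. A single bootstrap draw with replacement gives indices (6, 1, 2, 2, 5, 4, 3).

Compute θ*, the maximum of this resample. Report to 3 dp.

θ* = 2.531

Resample values: 1.631, 0.604, 2.531, 2.531, 2.088, 2.161, 1.219.
Maximum = 2.531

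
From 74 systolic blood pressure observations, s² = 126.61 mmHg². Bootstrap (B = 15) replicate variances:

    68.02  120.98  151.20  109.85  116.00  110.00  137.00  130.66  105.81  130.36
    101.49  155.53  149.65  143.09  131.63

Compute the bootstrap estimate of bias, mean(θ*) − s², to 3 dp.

bias = −2.525

mean(θ*) = (68.02 + 120.98 + 151.20 + 109.85 + 116.00 + 110.00 + 137.00 + 130.66 + 105.81 + 130.36 + 101.49 + 155.53 + 149.65 + 143.09 + 131.63) / 15 = 124.0847
bias = 124.0847 − 126.61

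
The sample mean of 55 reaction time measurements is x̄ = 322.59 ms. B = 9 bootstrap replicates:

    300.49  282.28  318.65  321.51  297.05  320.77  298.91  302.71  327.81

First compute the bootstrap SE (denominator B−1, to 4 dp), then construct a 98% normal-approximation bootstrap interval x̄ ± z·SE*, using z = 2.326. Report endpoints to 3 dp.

(287.705, 357.475)

Mean of replicates = 307.7978; sum of squared deviations = 1799.5168; SE* = √(1799.5168/8) = 14.9980
Margin = 2.326 × 14.9980 = 34.8853
Interval: 322.59 ± 34.8853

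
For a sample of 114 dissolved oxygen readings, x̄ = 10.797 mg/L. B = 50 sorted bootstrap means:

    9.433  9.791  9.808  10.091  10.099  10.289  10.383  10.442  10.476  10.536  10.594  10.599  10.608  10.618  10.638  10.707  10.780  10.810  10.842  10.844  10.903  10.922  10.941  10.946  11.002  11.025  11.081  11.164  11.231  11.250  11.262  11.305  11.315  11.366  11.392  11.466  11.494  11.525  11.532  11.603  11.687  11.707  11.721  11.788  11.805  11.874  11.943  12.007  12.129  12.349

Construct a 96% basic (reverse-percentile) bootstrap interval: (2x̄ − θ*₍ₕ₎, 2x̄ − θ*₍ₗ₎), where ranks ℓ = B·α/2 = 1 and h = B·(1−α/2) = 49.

Percentile endpoints at ranks 1 and 49: θ*₍1₎ = 9.433, θ*₍49₎ = 12.129.
Basic interval reflects these around x̄:
  lower = 2 × 10.797 − 12.129 = 9.465
  upper = 2 × 10.797 − 9.433 = 12.161

(9.465, 12.161)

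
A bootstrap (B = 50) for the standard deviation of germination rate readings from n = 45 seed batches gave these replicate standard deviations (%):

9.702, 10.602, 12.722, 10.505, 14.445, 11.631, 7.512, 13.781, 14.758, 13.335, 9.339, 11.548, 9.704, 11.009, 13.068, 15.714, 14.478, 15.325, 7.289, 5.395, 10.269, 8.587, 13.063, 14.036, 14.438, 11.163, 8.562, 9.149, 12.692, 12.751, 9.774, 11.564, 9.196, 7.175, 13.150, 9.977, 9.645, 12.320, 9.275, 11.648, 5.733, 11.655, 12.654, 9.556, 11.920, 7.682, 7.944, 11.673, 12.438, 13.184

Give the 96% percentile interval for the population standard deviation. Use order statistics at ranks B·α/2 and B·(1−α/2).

Sorted replicates: 5.395, 5.733, 7.175, 7.289, 7.512, 7.682, 7.944, 8.562, 8.587, 9.149, 9.196, 9.275, 9.339, 9.556, 9.645, 9.702, 9.704, 9.774, 9.977, 10.269, 10.505, 10.602, 11.009, 11.163, 11.548, 11.564, 11.631, 11.648, 11.655, 11.673, 11.920, 12.320, 12.438, 12.654, 12.692, 12.722, 12.751, 13.063, 13.068, 13.150, 13.184, 13.335, 13.781, 14.036, 14.438, 14.445, 14.478, 14.758, 15.325, 15.714
α = 0.04; lower rank = 50 × 0.020 = 1; upper rank = 50 × 0.980 = 49.
The 1st smallest replicate is 5.395; the 49th is 15.325.

(5.395, 15.325)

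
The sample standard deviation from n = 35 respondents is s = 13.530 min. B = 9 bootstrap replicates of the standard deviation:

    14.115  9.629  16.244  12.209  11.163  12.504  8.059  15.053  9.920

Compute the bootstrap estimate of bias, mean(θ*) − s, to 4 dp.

mean(θ*) = (14.115 + 9.629 + 16.244 + 12.209 + 11.163 + 12.504 + 8.059 + 15.053 + 9.920) / 9 = 12.09956
bias = 12.09956 − 13.530

bias = −1.4304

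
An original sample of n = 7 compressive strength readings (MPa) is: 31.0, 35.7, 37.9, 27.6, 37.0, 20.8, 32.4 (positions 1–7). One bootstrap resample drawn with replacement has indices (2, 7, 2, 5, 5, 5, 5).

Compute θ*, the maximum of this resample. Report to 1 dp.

θ* = 37.0

Resample values: 35.7, 32.4, 35.7, 37.0, 37.0, 37.0, 37.0.
Maximum = 37.0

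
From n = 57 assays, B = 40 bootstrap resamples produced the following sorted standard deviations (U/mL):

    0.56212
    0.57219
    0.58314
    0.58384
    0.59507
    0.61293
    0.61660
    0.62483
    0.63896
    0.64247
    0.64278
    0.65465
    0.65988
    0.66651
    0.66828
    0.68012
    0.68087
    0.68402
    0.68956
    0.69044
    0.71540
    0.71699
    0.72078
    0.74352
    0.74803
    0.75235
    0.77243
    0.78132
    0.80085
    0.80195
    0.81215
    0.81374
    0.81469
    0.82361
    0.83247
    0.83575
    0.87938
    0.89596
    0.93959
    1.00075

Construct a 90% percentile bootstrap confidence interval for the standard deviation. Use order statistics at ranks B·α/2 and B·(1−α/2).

α = 0.10; lower rank = 40 × 0.050 = 2; upper rank = 40 × 0.950 = 38.
The 2nd smallest replicate is 0.57219; the 38th is 0.89596.

(0.57219, 0.89596)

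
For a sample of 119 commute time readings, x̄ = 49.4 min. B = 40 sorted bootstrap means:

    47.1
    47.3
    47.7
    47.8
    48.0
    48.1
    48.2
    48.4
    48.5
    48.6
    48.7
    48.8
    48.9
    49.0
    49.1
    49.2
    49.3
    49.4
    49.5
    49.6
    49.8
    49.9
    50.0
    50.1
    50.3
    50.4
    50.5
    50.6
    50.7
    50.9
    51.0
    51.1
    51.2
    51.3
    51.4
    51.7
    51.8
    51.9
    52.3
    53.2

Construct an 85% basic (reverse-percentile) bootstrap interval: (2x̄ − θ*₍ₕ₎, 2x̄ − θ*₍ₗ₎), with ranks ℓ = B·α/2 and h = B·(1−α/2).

Percentile endpoints at ranks 3 and 37: θ*₍3₎ = 47.7, θ*₍37₎ = 51.8.
Basic interval reflects these around x̄:
  lower = 2 × 49.4 − 51.8 = 47.0
  upper = 2 × 49.4 − 47.7 = 51.1

(47.0, 51.1)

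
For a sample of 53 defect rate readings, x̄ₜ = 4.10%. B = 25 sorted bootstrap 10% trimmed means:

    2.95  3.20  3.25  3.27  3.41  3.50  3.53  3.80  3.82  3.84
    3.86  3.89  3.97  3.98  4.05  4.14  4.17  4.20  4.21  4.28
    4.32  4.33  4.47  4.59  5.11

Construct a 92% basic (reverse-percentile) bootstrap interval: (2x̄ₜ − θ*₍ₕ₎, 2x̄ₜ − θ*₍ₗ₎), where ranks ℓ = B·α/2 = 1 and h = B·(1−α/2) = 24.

Percentile endpoints at ranks 1 and 24: θ*₍1₎ = 2.95, θ*₍24₎ = 4.59.
Basic interval reflects these around x̄ₜ:
  lower = 2 × 4.10 − 4.59 = 3.61
  upper = 2 × 4.10 − 2.95 = 5.25

(3.61, 5.25)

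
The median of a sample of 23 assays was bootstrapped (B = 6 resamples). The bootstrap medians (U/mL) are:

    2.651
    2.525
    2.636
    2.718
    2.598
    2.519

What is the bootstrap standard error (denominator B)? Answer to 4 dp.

Bootstrap SE is the standard deviation of the 6 replicate medians.
Mean of replicates: (2.651 + 2.525 + 2.636 + 2.718 + 2.598 + 2.519) / 6 = 15.64700 / 6 = 2.60783
Sum of squared deviations: (+0.04317)² + (−0.08283)² + (+0.02817)² + (+0.11017)² + (−0.00983)² + (−0.08883)² = 0.02964
Variance = 0.02964 / 6 = 0.00494
SE* = √0.00494

SE* = 0.0703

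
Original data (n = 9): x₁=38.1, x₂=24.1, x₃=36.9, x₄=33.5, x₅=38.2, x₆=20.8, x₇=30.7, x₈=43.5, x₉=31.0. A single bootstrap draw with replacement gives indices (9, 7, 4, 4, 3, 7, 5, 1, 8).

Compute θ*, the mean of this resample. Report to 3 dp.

θ* = 35.122

Resample values: 31.0, 30.7, 33.5, 33.5, 36.9, 30.7, 38.2, 38.1, 43.5.
Mean = (31.0 + 30.7 + 33.5 + 33.5 + 36.9 + 30.7 + 38.2 + 38.1 + 43.5) / 9 = 316.10 / 9 = 35.122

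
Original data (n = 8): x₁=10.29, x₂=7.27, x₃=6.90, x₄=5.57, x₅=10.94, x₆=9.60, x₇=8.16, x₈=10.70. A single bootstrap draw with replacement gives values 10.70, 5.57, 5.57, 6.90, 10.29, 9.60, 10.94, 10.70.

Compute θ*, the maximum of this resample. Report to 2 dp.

θ* = 10.94

Maximum = 10.94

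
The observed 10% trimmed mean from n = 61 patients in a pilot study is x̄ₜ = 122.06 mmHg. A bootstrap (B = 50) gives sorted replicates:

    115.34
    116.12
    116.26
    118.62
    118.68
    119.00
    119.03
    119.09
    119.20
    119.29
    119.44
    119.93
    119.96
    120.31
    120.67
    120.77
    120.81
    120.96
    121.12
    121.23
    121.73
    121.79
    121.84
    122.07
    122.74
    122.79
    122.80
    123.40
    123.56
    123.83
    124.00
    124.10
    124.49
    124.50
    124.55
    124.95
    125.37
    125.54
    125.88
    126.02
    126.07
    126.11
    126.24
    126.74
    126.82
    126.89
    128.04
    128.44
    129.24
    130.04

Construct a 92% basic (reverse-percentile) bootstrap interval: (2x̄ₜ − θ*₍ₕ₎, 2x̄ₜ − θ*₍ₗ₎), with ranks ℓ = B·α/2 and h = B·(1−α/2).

(115.68, 128.00)

Percentile endpoints at ranks 2 and 48: θ*₍2₎ = 116.12, θ*₍48₎ = 128.44.
Basic interval reflects these around x̄ₜ:
  lower = 2 × 122.06 − 128.44 = 115.68
  upper = 2 × 122.06 − 116.12 = 128.00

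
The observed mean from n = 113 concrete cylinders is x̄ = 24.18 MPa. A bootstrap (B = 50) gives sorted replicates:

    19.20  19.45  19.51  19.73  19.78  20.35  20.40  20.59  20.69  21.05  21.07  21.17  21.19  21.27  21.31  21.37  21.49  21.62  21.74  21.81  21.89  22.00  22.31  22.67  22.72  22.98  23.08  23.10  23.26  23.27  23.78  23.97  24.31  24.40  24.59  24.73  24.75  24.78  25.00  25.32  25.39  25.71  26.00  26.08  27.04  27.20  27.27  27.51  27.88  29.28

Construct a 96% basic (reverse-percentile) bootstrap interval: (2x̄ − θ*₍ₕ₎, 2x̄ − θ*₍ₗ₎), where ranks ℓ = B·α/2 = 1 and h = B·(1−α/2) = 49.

Percentile endpoints at ranks 1 and 49: θ*₍1₎ = 19.20, θ*₍49₎ = 27.88.
Basic interval reflects these around x̄:
  lower = 2 × 24.18 − 27.88 = 20.48
  upper = 2 × 24.18 − 19.20 = 29.16

(20.48, 29.16)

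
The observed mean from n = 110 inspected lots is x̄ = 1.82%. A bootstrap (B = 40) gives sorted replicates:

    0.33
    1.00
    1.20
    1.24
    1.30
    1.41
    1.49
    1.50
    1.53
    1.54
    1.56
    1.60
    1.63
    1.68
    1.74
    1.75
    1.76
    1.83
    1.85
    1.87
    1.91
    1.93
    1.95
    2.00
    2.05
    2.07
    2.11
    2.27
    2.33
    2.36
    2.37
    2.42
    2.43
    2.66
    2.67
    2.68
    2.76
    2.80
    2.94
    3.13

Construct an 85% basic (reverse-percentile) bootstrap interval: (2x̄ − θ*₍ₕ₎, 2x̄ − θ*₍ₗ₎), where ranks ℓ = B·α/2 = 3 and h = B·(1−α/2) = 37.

(0.88, 2.44)

Percentile endpoints at ranks 3 and 37: θ*₍3₎ = 1.20, θ*₍37₎ = 2.76.
Basic interval reflects these around x̄:
  lower = 2 × 1.82 − 2.76 = 0.88
  upper = 2 × 1.82 − 1.20 = 2.44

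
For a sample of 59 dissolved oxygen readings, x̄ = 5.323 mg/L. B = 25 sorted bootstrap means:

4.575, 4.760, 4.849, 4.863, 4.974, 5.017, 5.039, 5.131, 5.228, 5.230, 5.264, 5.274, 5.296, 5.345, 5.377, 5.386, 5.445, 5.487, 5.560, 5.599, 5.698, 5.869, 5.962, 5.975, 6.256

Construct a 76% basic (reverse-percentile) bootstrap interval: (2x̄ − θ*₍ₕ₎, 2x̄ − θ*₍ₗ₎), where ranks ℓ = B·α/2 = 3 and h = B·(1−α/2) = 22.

(4.777, 5.797)

Percentile endpoints at ranks 3 and 22: θ*₍3₎ = 4.849, θ*₍22₎ = 5.869.
Basic interval reflects these around x̄:
  lower = 2 × 5.323 − 5.869 = 4.777
  upper = 2 × 5.323 − 4.849 = 5.797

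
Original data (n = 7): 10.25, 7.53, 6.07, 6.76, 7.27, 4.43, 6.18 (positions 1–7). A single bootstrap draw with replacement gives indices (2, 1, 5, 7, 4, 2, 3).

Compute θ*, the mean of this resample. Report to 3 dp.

θ* = 7.370

Resample values: 7.53, 10.25, 7.27, 6.18, 6.76, 7.53, 6.07.
Mean = (7.53 + 10.25 + 7.27 + 6.18 + 6.76 + 7.53 + 6.07) / 7 = 51.590 / 7 = 7.370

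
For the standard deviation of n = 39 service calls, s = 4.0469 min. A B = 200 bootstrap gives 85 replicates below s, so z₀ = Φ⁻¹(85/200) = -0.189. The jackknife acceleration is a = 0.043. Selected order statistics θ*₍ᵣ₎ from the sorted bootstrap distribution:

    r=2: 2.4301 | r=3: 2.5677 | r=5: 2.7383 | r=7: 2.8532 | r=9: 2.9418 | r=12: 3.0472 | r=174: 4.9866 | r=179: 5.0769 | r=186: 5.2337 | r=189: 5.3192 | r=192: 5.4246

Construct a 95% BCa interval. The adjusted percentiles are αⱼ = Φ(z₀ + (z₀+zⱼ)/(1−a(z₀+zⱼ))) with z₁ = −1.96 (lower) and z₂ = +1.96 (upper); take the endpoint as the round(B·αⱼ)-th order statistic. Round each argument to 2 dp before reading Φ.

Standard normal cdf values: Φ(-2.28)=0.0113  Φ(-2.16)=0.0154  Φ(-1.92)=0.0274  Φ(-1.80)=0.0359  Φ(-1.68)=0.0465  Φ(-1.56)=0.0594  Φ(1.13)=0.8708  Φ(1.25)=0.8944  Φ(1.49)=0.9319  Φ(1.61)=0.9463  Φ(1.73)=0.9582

Lower: z₀ + z₁ = -0.189 + (-1.960) = -2.149; 1 − a(z₀+z₁) = 1 − (0.043)(-2.149) = 1.0924; argument = -0.189 + (-2.149)/1.0924 = -2.1562 → -2.16.
α₁ = Φ(-2.16) = 0.0154; rank = round(200 × 0.0154) = 3; θ*₍3₎ = 2.5677.
Upper: z₀ + z₂ = 1.771; 1 − a(z₀+z₂) = 0.9238; argument = 1.7280 → 1.73; α₂ = 0.9582; rank = 192; θ*₍192₎ = 5.4246.

(2.5677, 5.4246)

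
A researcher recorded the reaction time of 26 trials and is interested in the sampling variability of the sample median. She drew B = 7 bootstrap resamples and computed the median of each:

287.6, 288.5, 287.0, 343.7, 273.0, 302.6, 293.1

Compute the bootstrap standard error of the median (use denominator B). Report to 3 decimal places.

SE* = 20.916

Bootstrap SE is the standard deviation of the 7 replicate medians.
Mean of replicates: (287.6 + 288.5 + 287.0 + 343.7 + 273.0 + 302.6 + 293.1) / 7 = 2075.5000 / 7 = 296.5000
Sum of squared deviations: (−8.9000)² + (−8.0000)² + (−9.5000)² + (+47.2000)² + (−23.5000)² + (+6.1000)² + (−3.4000)² = 3062.3200
Variance = 3062.3200 / 7 = 437.4743
SE* = √437.4743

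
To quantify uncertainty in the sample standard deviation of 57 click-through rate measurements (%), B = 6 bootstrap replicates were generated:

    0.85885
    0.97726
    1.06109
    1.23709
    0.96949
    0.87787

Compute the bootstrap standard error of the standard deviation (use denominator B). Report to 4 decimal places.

SE* = 0.1266

Bootstrap SE is the standard deviation of the 6 replicate standard deviations.
Mean of replicates: (0.85885 + 0.97726 + 1.06109 + 1.23709 + 0.96949 + 0.87787) / 6 = 5.981650 / 6 = 0.996942
Sum of squared deviations: (−0.138092)² + (−0.019682)² + (+0.064148)² + (+0.240148)² + (−0.027452)² + (−0.119072)² = 0.096175
Variance = 0.096175 / 6 = 0.016029
SE* = √0.016029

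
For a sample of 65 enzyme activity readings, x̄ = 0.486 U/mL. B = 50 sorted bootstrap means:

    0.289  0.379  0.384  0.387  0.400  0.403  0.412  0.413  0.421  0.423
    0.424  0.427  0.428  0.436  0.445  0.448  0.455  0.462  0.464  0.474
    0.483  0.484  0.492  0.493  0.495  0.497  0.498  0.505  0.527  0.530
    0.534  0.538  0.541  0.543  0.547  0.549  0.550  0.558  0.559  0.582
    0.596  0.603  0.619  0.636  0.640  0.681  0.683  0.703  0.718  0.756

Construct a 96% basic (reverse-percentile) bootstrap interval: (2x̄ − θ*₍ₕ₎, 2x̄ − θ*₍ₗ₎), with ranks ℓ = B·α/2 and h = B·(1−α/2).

Percentile endpoints at ranks 1 and 49: θ*₍1₎ = 0.289, θ*₍49₎ = 0.718.
Basic interval reflects these around x̄:
  lower = 2 × 0.486 − 0.718 = 0.254
  upper = 2 × 0.486 − 0.289 = 0.683

(0.254, 0.683)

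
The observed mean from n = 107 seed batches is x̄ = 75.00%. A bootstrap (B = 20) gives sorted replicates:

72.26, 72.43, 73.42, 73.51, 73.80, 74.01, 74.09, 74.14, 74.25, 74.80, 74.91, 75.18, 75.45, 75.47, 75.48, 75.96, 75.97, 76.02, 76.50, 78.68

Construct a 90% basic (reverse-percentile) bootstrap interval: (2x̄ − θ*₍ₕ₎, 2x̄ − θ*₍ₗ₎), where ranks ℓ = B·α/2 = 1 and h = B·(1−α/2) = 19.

(73.50, 77.74)

Percentile endpoints at ranks 1 and 19: θ*₍1₎ = 72.26, θ*₍19₎ = 76.50.
Basic interval reflects these around x̄:
  lower = 2 × 75.00 − 76.50 = 73.50
  upper = 2 × 75.00 − 72.26 = 77.74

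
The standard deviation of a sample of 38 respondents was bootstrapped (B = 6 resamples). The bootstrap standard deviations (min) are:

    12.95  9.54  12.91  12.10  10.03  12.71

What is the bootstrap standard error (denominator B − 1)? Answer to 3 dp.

SE* = 1.527

Bootstrap SE is the standard deviation of the 6 replicate standard deviations.
Mean of replicates: (12.95 + 9.54 + 12.91 + 12.10 + 10.03 + 12.71) / 6 = 70.2400 / 6 = 11.7067
Sum of squared deviations: (+1.2433)² + (−2.1667)² + (+1.2033)² + (+0.3933)² + (−1.6767)² + (+1.0033)² = 11.6609
Variance = 11.6609 / 5 = 2.3322
SE* = √2.3322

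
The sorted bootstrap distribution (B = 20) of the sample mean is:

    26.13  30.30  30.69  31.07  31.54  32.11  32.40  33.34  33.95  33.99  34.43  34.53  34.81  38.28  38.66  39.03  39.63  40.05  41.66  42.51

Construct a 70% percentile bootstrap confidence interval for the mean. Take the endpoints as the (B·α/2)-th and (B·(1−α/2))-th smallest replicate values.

(30.69, 39.63)

α = 0.30; lower rank = 20 × 0.150 = 3; upper rank = 20 × 0.850 = 17.
The 3rd smallest replicate is 30.69; the 17th is 39.63.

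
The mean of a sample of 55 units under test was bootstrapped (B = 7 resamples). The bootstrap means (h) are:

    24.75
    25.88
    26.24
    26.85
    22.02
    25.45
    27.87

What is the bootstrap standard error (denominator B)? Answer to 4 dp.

Bootstrap SE is the standard deviation of the 7 replicate means.
Mean of replicates: (24.75 + 25.88 + 26.24 + 26.85 + 22.02 + 25.45 + 27.87) / 7 = 179.06000 / 7 = 25.58000
Sum of squared deviations: (−0.83000)² + (+0.30000)² + (+0.66000)² + (+1.27000)² + (−3.56000)² + (−0.13000)² + (+2.29000)² = 20.76200
Variance = 20.76200 / 7 = 2.96600
SE* = √2.96600

SE* = 1.7222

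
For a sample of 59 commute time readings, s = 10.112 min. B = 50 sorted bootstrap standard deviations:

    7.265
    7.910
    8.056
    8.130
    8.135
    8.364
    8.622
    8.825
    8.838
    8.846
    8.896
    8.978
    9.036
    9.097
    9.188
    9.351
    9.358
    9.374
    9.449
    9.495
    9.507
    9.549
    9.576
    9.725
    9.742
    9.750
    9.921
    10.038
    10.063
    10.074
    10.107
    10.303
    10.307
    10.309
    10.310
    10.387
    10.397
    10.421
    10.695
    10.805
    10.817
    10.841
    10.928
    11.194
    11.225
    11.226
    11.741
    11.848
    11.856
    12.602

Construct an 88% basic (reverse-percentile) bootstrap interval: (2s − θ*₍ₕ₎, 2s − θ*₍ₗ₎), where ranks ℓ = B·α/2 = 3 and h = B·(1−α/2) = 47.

(8.483, 12.168)

Percentile endpoints at ranks 3 and 47: θ*₍3₎ = 8.056, θ*₍47₎ = 11.741.
Basic interval reflects these around s:
  lower = 2 × 10.112 − 11.741 = 8.483
  upper = 2 × 10.112 − 8.056 = 12.168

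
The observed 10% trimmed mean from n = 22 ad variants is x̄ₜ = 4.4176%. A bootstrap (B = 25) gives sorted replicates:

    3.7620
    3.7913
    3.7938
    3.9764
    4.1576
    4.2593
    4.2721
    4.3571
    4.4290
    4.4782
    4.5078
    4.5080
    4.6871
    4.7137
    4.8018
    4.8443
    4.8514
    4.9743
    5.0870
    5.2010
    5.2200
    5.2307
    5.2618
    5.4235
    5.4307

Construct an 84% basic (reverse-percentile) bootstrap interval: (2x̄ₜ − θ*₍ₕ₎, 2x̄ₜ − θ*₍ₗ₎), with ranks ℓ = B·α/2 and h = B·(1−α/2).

Percentile endpoints at ranks 2 and 23: θ*₍2₎ = 3.7913, θ*₍23₎ = 5.2618.
Basic interval reflects these around x̄ₜ:
  lower = 2 × 4.4176 − 5.2618 = 3.5734
  upper = 2 × 4.4176 − 3.7913 = 5.0439

(3.5734, 5.0439)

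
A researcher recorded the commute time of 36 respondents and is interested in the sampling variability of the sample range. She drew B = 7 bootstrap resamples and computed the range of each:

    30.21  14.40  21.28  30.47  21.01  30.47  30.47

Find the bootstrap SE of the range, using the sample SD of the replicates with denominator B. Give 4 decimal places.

SE* = 6.0647

Bootstrap SE is the standard deviation of the 7 replicate ranges.
Mean of replicates: (30.21 + 14.40 + 21.28 + 30.47 + 21.01 + 30.47 + 30.47) / 7 = 178.31000 / 7 = 25.47286
Sum of squared deviations: (+4.73714)² + (−11.07286)² + (−4.19286)² + (+4.99714)² + (−4.46286)² + (+4.99714)² + (+4.99714)² = 257.46014
Variance = 257.46014 / 7 = 36.78002
SE* = √36.78002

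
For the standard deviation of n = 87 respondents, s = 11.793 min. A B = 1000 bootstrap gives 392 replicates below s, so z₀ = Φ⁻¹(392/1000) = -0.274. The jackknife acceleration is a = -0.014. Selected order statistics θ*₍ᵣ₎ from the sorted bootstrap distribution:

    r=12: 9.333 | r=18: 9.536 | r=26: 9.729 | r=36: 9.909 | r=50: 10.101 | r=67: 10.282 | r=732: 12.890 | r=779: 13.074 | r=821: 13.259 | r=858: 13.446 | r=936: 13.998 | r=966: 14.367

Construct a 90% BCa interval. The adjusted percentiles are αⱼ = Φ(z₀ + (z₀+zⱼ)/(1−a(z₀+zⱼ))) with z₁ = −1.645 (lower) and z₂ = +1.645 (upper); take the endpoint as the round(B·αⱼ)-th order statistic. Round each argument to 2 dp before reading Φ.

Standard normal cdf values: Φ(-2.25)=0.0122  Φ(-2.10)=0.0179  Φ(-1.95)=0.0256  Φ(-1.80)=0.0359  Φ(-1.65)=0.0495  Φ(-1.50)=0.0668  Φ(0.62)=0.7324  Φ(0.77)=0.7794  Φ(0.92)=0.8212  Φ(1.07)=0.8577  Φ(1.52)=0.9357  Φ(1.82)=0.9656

Lower: z₀ + z₁ = -0.274 + (-1.645) = -1.919; 1 − a(z₀+z₁) = 1 − (-0.014)(-1.919) = 0.9731; argument = -0.274 + (-1.919)/0.9731 = -2.2460 → -2.25.
α₁ = Φ(-2.25) = 0.0122; rank = round(1000 × 0.0122) = 12; θ*₍12₎ = 9.333.
Upper: z₀ + z₂ = 1.371; 1 − a(z₀+z₂) = 1.0192; argument = 1.0712 → 1.07; α₂ = 0.8577; rank = 858; θ*₍858₎ = 13.446.

(9.333, 13.446)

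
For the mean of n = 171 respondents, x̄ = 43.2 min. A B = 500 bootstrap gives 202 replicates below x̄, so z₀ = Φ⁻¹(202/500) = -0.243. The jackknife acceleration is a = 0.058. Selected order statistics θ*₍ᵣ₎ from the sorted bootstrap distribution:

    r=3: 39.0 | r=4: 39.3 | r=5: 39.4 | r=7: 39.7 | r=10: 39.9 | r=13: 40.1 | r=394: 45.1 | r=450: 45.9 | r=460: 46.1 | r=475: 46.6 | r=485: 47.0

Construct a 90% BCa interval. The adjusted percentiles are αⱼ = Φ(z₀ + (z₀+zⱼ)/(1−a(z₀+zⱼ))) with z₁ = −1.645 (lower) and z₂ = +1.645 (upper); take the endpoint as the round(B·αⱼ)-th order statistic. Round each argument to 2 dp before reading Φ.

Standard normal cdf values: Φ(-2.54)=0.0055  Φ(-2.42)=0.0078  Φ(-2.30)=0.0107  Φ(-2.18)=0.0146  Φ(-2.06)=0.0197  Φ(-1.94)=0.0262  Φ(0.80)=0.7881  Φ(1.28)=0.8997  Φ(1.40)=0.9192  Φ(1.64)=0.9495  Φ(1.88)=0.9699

Lower: z₀ + z₁ = -0.243 + (-1.645) = -1.888; 1 − a(z₀+z₁) = 1 − (0.058)(-1.888) = 1.1095; argument = -0.243 + (-1.888)/1.1095 = -1.9447 → -1.94.
α₁ = Φ(-1.94) = 0.0262; rank = round(500 × 0.0262) = 13; θ*₍13₎ = 40.1.
Upper: z₀ + z₂ = 1.402; 1 − a(z₀+z₂) = 0.9187; argument = 1.2831 → 1.28; α₂ = 0.8997; rank = 450; θ*₍450₎ = 45.9.

(40.1, 45.9)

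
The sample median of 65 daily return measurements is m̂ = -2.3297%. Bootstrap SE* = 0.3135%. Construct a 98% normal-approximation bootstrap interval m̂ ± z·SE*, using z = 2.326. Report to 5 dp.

(-3.05890, -1.60050)

Margin = 2.326 × 0.3135 = 0.729201
Interval: -2.3297 ± 0.729201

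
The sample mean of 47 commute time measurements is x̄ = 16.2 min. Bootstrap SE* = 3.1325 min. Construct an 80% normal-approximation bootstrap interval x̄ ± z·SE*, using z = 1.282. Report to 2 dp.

Margin = 1.282 × 3.1325 = 4.016
Interval: 16.2 ± 4.016

(12.18, 20.22)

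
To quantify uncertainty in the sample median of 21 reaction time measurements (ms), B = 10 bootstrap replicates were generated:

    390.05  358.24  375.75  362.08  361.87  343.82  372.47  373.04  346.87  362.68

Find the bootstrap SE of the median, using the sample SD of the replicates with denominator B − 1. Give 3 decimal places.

Bootstrap SE is the standard deviation of the 10 replicate medians.
Mean of replicates: (390.05 + 358.24 + 375.75 + 362.08 + 361.87 + 343.82 + 372.47 + 373.04 + 346.87 + 362.68) / 10 = 3646.8700 / 10 = 364.6870
Sum of squared deviations: (+25.3630)² + (−6.4470)² + (+11.0630)² + (−2.6070)² + (−2.8170)² + (−20.8670)² + (+7.7830)² + (+8.3530)² + (−17.8170)² + (−2.0070)² = 1709.2204
Variance = 1709.2204 / 9 = 189.9134
SE* = √189.9134

SE* = 13.781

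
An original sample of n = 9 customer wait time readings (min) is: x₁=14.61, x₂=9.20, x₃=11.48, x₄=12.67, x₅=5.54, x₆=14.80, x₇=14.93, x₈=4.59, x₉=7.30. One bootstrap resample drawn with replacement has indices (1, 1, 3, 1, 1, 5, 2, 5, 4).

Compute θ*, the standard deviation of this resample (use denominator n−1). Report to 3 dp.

θ* = 3.814

Resample values: 14.61, 14.61, 11.48, 14.61, 14.61, 5.54, 9.20, 5.54, 12.67.
Mean = 11.4300; sum of squared deviations = 116.3468
s² = 116.3468 / 8 = 14.5433
s = √14.5433 = 3.814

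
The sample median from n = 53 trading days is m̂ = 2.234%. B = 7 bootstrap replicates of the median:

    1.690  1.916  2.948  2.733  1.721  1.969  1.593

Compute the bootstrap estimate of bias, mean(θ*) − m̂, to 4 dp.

bias = −0.1526

mean(θ*) = (1.690 + 1.916 + 2.948 + 2.733 + 1.721 + 1.969 + 1.593) / 7 = 2.08143
bias = 2.08143 − 2.234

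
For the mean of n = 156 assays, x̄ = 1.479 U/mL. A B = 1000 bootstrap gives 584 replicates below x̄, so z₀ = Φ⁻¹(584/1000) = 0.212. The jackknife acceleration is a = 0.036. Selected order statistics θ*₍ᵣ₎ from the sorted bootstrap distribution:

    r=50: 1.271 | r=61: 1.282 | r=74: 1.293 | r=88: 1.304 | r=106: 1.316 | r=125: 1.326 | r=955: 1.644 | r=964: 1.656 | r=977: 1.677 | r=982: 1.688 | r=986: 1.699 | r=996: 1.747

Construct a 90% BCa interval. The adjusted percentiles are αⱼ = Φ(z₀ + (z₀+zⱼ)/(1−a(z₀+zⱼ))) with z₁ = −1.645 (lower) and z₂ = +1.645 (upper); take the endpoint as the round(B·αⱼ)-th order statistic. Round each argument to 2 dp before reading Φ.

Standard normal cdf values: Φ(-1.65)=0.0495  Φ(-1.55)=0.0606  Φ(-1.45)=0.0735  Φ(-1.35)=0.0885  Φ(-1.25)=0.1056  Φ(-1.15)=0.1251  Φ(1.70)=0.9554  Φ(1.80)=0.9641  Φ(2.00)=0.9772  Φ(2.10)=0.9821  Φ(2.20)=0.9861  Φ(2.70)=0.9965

(1.326, 1.699)

Lower: z₀ + z₁ = 0.212 + (-1.645) = -1.433; 1 − a(z₀+z₁) = 1 − (0.036)(-1.433) = 1.0516; argument = 0.212 + (-1.433)/1.0516 = -1.1507 → -1.15.
α₁ = Φ(-1.15) = 0.1251; rank = round(1000 × 0.1251) = 125; θ*₍125₎ = 1.326.
Upper: z₀ + z₂ = 1.857; 1 − a(z₀+z₂) = 0.9331; argument = 2.2020 → 2.20; α₂ = 0.9861; rank = 986; θ*₍986₎ = 1.699.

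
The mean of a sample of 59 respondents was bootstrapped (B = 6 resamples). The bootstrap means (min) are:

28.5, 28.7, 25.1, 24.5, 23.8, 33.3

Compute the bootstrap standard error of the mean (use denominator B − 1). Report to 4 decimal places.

SE* = 3.5869

Bootstrap SE is the standard deviation of the 6 replicate means.
Mean of replicates: (28.5 + 28.7 + 25.1 + 24.5 + 23.8 + 33.3) / 6 = 163.90000 / 6 = 27.31667
Sum of squared deviations: (+1.18333)² + (+1.38333)² + (−2.21667)² + (−2.81667)² + (−3.51667)² + (+5.98333)² = 64.32833
Variance = 64.32833 / 5 = 12.86567
SE* = √12.86567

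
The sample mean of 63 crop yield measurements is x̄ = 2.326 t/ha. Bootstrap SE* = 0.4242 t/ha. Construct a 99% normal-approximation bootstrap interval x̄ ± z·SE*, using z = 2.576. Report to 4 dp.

Margin = 2.576 × 0.4242 = 1.09274
Interval: 2.326 ± 1.09274

(1.2333, 3.4187)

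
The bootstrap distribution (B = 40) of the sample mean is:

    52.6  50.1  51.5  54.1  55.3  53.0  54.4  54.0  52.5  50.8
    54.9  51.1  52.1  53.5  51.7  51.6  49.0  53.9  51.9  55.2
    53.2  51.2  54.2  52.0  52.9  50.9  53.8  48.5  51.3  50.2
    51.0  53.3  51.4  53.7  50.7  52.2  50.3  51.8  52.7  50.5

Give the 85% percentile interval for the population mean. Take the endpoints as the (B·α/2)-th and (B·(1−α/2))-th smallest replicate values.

Sorted replicates: 48.5, 49.0, 50.1, 50.2, 50.3, 50.5, 50.7, 50.8, 50.9, 51.0, 51.1, 51.2, 51.3, 51.4, 51.5, 51.6, 51.7, 51.8, 51.9, 52.0, 52.1, 52.2, 52.5, 52.6, 52.7, 52.9, 53.0, 53.2, 53.3, 53.5, 53.7, 53.8, 53.9, 54.0, 54.1, 54.2, 54.4, 54.9, 55.2, 55.3
α = 0.15; lower rank = 40 × 0.075 = 3; upper rank = 40 × 0.925 = 37.
The 3rd smallest replicate is 50.1; the 37th is 54.4.

(50.1, 54.4)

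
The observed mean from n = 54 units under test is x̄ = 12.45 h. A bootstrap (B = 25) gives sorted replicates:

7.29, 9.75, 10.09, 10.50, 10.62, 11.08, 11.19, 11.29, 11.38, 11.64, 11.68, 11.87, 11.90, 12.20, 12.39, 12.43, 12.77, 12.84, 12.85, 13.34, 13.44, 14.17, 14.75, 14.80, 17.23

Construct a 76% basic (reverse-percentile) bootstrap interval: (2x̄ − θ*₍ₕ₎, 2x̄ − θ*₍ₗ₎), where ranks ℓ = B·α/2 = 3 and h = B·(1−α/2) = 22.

(10.73, 14.81)

Percentile endpoints at ranks 3 and 22: θ*₍3₎ = 10.09, θ*₍22₎ = 14.17.
Basic interval reflects these around x̄:
  lower = 2 × 12.45 − 14.17 = 10.73
  upper = 2 × 12.45 − 10.09 = 14.81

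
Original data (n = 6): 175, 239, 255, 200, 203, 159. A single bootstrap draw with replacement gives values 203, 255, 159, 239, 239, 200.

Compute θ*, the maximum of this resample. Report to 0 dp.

θ* = 255

Maximum = 255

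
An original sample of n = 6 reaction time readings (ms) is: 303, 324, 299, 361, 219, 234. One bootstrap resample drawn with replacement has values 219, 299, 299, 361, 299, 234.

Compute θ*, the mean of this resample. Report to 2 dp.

Mean = (219 + 299 + 299 + 361 + 299 + 234) / 6 = 1711.0 / 6 = 285.17

θ* = 285.17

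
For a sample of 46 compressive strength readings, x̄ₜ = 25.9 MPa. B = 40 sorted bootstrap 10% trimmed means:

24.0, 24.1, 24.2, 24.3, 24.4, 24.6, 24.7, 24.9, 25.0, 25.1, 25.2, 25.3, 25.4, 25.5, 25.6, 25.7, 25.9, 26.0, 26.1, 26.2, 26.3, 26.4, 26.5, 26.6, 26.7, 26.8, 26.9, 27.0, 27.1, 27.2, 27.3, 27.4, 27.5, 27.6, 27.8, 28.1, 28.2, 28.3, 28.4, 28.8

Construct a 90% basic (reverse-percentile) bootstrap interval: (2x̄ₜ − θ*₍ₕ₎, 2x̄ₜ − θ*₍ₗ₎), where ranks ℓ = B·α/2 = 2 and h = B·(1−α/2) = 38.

Percentile endpoints at ranks 2 and 38: θ*₍2₎ = 24.1, θ*₍38₎ = 28.3.
Basic interval reflects these around x̄ₜ:
  lower = 2 × 25.9 − 28.3 = 23.5
  upper = 2 × 25.9 − 24.1 = 27.7

(23.5, 27.7)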